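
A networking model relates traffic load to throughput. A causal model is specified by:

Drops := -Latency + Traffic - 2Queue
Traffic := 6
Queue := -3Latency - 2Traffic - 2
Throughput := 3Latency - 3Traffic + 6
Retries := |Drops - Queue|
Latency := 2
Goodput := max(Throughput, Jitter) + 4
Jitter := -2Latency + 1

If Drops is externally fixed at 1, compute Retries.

21

Intervening sets Drops = 1 and removes its equation (Drops := -Latency + Traffic - 2Queue).
Queue = -3Latency - 2Traffic - 2  [with Latency=2, Traffic=6]  = -20
Retries = |Drops - Queue|  [with Drops=1, Queue=-20]  = 21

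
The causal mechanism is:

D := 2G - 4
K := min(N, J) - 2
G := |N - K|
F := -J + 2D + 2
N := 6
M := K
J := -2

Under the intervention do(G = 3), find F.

8

The intervention breaks the incoming arrows to G: G := |N - K| no longer applies, and G = 3.
D = 2G - 4  [with G=3]  = 2
F = -J + 2D + 2  [with J=-2, D=2]  = 8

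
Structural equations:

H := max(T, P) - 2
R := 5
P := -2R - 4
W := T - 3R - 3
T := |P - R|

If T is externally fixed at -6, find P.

Under do(T=-6), the mechanism T := |P - R| is discarded; T is fixed at -6.
Since P is not a descendant of the intervened variable, it is unaffected.
P = -2R - 4  [with R=5]  = -14

-14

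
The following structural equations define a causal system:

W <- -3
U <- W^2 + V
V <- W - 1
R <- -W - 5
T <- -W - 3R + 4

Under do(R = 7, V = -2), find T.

-14

The joint intervention fixes R = 7, V = -2, removing each variable's own equation.
T = -W - 3R + 4  [with W=-3, R=7]  = -14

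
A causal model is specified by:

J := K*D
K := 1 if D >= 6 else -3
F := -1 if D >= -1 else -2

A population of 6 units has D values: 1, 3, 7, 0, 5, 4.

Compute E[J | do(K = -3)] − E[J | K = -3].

-2.2

Under do(K=-3), K's equation is replaced by K=-3 for every unit. Per-unit J: -3, -9, -21, 0, -15, -12. Mean = -10.
Observing K=-3 restricts to units where K's equation naturally yields -3: D ∈ {1, 3, 0, 5, 4}. In that subpopulation J = -3, -9, 0, -15, -12, mean -7.8.
Difference = -10 − (-7.8) = -2.2.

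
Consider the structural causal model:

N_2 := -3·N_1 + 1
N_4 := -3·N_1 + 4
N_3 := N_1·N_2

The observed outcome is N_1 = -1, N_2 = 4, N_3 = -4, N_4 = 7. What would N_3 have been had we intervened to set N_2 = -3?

3

The intervention breaks the incoming arrows to N_2: N_2 := -3·N_1 + 1 no longer applies, and N_2 = -3.
N_3 = N_1·N_2  [with N_1=-1, N_2=-3]  = 3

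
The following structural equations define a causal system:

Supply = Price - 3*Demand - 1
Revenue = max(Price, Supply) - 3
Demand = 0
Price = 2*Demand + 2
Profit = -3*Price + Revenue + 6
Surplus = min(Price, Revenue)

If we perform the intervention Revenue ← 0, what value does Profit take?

Intervening sets Revenue = 0 and removes its equation (Revenue = max(Price, Supply) - 3).
Price = 2*Demand + 2  [with Demand=0]  = 2
Profit = -3*Price + Revenue + 6  [with Price=2, Revenue=0]  = 0

0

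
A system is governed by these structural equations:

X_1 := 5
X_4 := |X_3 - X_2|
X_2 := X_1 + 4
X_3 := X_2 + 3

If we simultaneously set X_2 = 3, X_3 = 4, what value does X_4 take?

1

Setting X_2 = 3, X_3 = 4 by intervention discards those variables' equations.
X_4 = |X_3 - X_2|  [with X_3=4, X_2=3]  = 1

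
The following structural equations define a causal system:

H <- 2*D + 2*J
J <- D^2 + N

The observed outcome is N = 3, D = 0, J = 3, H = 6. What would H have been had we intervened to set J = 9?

18

The intervention breaks the incoming arrows to J: J <- D^2 + N no longer applies, and J = 9.
H = 2*D + 2*J  [with D=0, J=9]  = 18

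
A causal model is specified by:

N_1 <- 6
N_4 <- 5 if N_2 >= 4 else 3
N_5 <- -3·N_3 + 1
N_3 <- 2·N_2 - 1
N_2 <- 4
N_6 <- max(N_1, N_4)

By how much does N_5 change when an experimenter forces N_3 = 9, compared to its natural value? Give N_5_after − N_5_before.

-6

do(N_3=9) replaces the equation N_3 <- 2·N_2 - 1 with the constant N_3 = 9.
N_5 = -3·N_3 + 1  [with N_3=9]  = -26
Without intervention: N_3 = 2·N_2 - 1  [with N_2=4]  = 7; N_5 = -3·N_3 + 1  [with N_3=7]  = -20.
Change = -26 − (-20) = -6.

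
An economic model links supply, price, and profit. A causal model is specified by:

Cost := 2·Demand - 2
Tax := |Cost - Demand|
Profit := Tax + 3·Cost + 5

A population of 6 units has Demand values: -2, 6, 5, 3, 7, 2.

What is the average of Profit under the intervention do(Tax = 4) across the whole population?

Every unit gets Tax=4 under the intervention. Profit values become -9, 39, 33, 21, 45, 15; E[Profit|do(Tax=4)] = 24.

24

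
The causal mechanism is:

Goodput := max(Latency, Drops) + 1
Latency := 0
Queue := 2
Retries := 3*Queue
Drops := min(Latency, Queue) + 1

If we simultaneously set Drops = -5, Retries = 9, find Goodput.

Setting Drops = -5, Retries = 9 by intervention discards those variables' equations.
Goodput = max(Latency, Drops) + 1  [with Latency=0, Drops=-5]  = 1

1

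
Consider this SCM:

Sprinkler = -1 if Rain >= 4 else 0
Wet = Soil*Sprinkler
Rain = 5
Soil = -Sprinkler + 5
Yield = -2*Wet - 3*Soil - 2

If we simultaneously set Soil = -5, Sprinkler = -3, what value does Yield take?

-17

Setting Soil = -5, Sprinkler = -3 by intervention discards those variables' equations.
Wet = Soil*Sprinkler  [with Soil=-5, Sprinkler=-3]  = 15
Yield = -2*Wet - 3*Soil - 2  [with Wet=15, Soil=-5]  = -17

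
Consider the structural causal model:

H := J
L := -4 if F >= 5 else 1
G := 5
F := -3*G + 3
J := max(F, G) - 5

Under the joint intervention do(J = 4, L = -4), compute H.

4

The joint intervention fixes J = 4, L = -4, removing each variable's own equation.
H = J  [with J=4]  = 4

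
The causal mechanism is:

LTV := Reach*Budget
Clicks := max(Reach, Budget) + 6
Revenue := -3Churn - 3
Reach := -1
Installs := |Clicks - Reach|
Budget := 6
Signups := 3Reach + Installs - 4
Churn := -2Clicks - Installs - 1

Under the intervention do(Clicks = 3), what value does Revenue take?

30

The intervention breaks the incoming arrows to Clicks: Clicks := max(Reach, Budget) + 6 no longer applies, and Clicks = 3.
Installs = |Clicks - Reach|  [with Clicks=3, Reach=-1]  = 4
Churn = -2Clicks - Installs - 1  [with Clicks=3, Installs=4]  = -11
Revenue = -3Churn - 3  [with Churn=-11]  = 30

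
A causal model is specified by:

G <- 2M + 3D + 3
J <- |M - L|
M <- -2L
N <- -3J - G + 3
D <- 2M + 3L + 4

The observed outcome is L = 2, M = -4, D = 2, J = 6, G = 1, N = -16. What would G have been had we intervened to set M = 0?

33

do(M=0) replaces the equation M <- -2L with the constant M = 0.
D = 2M + 3L + 4  [with M=0, L=2]  = 10
G = 2M + 3D + 3  [with M=0, D=10]  = 33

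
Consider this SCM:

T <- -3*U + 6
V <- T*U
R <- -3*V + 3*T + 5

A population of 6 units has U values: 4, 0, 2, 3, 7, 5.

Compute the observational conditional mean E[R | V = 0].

14

E[R|V=0] averages over only the 2 units with V=0 (U = 0, 2): R = 23, 5, mean 14.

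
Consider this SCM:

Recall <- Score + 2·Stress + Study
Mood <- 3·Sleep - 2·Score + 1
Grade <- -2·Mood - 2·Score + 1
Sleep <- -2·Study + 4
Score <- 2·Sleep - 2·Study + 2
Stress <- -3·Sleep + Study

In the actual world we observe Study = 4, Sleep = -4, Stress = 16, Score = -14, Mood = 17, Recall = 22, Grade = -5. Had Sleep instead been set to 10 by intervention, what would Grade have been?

Under do(Sleep=10), the mechanism Sleep <- -2·Study + 4 is discarded; Sleep is fixed at 10.
Score = 2·Sleep - 2·Study + 2  [with Sleep=10, Study=4]  = 14
Mood = 3·Sleep - 2·Score + 1  [with Sleep=10, Score=14]  = 3
Grade = -2·Mood - 2·Score + 1  [with Mood=3, Score=14]  = -33

-33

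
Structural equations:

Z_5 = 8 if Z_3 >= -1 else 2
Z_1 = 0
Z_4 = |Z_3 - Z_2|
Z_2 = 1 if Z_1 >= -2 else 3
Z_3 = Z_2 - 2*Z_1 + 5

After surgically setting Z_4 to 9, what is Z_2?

1

The intervention breaks the incoming arrows to Z_4: Z_4 = |Z_3 - Z_2| no longer applies, and Z_4 = 9.
Since Z_2 is not a descendant of the intervened variable, it is unaffected.
Z_2 = 1 if Z_1 >= -2 else 3  [with Z_1=0]  = 1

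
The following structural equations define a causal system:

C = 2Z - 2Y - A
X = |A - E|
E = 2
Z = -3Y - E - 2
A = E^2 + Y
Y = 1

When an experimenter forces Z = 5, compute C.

Intervening sets Z = 5 and removes its equation (Z = -3Y - E - 2).
A = E^2 + Y  [with E=2, Y=1]  = 5
C = 2Z - 2Y - A  [with Z=5, Y=1, A=5]  = 3

3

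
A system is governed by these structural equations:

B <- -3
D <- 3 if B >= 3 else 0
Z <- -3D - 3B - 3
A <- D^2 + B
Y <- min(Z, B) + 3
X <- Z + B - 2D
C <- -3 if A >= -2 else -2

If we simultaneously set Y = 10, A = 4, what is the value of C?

Setting Y = 10, A = 4 by intervention discards those variables' equations.
C = -3 if A >= -2 else -2  [with A=4]  = -3

-3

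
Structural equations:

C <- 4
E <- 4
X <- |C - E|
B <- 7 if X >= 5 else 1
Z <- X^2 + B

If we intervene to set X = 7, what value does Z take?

do(X=7) replaces the equation X <- |C - E| with the constant X = 7.
B = 7 if X >= 5 else 1  [with X=7]  = 7
Z = X^2 + B  [with X=7, B=7]  = 56

56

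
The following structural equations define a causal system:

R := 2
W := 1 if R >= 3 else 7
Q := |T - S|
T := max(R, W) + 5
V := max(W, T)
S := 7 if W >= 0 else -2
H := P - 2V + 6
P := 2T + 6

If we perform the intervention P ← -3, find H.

-21

do(P=-3) replaces the equation P := 2T + 6 with the constant P = -3.
W = 1 if R >= 3 else 7  [with R=2]  = 7
T = max(R, W) + 5  [with R=2, W=7]  = 12
V = max(W, T)  [with W=7, T=12]  = 12
H = P - 2V + 6  [with P=-3, V=12]  = -21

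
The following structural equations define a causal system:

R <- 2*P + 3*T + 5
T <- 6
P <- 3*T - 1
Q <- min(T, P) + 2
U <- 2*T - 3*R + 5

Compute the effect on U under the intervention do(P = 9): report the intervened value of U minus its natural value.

48

do(P=9) replaces the equation P <- 3*T - 1 with the constant P = 9.
R = 2*P + 3*T + 5  [with P=9, T=6]  = 41
U = 2*T - 3*R + 5  [with T=6, R=41]  = -106
Without intervention: P = 3*T - 1  [with T=6]  = 17; R = 2*P + 3*T + 5  [with P=17, T=6]  = 57; U = 2*T - 3*R + 5  [with T=6, R=57]  = -154.
Change = -106 − (-154) = 48.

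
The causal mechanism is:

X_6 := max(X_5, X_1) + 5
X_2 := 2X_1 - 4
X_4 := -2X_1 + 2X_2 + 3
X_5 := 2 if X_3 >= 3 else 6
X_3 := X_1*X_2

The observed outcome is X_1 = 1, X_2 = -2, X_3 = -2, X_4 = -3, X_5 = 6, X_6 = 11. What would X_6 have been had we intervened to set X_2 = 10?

Under do(X_2=10), the mechanism X_2 := 2X_1 - 4 is discarded; X_2 is fixed at 10.
X_3 = X_1*X_2  [with X_1=1, X_2=10]  = 10
X_5 = 2 if X_3 >= 3 else 6  [with X_3=10]  = 2
X_6 = max(X_5, X_1) + 5  [with X_5=2, X_1=1]  = 7

7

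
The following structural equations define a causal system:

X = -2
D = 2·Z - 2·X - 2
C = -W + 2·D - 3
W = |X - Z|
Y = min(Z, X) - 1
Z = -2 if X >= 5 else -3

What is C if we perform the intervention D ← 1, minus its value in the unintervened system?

10

Intervening sets D = 1 and removes its equation (D = 2·Z - 2·X - 2).
Z = -2 if X >= 5 else -3  [with X=-2]  = -3
W = |X - Z|  [with X=-2, Z=-3]  = 1
C = -W + 2·D - 3  [with W=1, D=1]  = -2
Without intervention: Z = -2 if X >= 5 else -3  [with X=-2]  = -3; W = |X - Z|  [with X=-2, Z=-3]  = 1; D = 2·Z - 2·X - 2  [with Z=-3, X=-2]  = -4; C = -W + 2·D - 3  [with W=1, D=-4]  = -12.
Change = -2 − (-12) = 10.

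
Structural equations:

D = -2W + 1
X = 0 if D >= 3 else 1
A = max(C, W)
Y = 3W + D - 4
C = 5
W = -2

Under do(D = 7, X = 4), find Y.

-3

The joint intervention fixes D = 7, X = 4, removing each variable's own equation.
Y = 3W + D - 4  [with W=-2, D=7]  = -3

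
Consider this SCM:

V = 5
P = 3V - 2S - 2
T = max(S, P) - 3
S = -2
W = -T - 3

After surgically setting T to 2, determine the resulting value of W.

Intervening sets T = 2 and removes its equation (T = max(S, P) - 3).
W = -T - 3  [with T=2]  = -5

-5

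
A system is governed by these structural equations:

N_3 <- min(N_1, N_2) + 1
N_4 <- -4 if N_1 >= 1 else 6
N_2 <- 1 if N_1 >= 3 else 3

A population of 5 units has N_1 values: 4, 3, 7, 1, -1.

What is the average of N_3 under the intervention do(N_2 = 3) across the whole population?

2.8

Under do(N_2=3), N_2's equation is replaced by N_2=3 for every unit. Per-unit N_3: 4, 4, 4, 2, 0. Mean = 2.8.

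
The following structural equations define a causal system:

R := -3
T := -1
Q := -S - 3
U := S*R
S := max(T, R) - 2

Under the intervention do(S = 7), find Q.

do(S=7) replaces the equation S := max(T, R) - 2 with the constant S = 7.
Q = -S - 3  [with S=7]  = -10

-10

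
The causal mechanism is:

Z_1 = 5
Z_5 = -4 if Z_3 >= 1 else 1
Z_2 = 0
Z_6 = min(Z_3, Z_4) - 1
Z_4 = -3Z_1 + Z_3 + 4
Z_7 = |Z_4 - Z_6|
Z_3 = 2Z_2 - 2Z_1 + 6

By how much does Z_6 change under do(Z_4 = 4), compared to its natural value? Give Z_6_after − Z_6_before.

11

Under do(Z_4=4), the mechanism Z_4 = -3Z_1 + Z_3 + 4 is discarded; Z_4 is fixed at 4.
Z_3 = 2Z_2 - 2Z_1 + 6  [with Z_2=0, Z_1=5]  = -4
Z_6 = min(Z_3, Z_4) - 1  [with Z_3=-4, Z_4=4]  = -5
Without intervention: Z_3 = 2Z_2 - 2Z_1 + 6  [with Z_2=0, Z_1=5]  = -4; Z_4 = -3Z_1 + Z_3 + 4  [with Z_1=5, Z_3=-4]  = -15; Z_6 = min(Z_3, Z_4) - 1  [with Z_3=-4, Z_4=-15]  = -16.
Change = -5 − (-16) = 11.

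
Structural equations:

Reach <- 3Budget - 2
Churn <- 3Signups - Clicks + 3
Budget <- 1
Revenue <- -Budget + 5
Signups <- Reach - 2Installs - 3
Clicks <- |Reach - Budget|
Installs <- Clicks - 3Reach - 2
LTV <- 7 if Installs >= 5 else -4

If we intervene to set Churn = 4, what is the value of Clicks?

0

do(Churn=4) replaces the equation Churn <- 3Signups - Clicks + 3 with the constant Churn = 4.
Clicks is not downstream of the intervention, so its value is determined by the original equations.
Reach = 3Budget - 2  [with Budget=1]  = 1
Clicks = |Reach - Budget|  [with Reach=1, Budget=1]  = 0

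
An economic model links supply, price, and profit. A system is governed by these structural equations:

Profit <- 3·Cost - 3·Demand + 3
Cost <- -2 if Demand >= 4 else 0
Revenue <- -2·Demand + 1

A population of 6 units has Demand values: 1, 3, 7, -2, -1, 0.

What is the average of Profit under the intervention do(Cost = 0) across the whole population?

-1

The intervention sets Cost=0 in all 6 units regardless of Demand. Recomputing Profit per unit gives 0, -6, -18, 9, 6, 3; average -1.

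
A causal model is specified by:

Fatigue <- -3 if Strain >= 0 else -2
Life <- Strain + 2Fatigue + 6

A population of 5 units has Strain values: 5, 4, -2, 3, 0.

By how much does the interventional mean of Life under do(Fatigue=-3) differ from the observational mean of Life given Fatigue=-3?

Under do(Fatigue=-3), Fatigue's equation is replaced by Fatigue=-3 for every unit. Per-unit Life: 5, 4, -2, 3, 0. Mean = 2.
E[Life|Fatigue=-3] averages over only the 4 units with Fatigue=-3 (Strain = 5, 4, 3, 0): Life = 5, 4, 3, 0, mean 3.
Difference = 2 − 3 = -1.

-1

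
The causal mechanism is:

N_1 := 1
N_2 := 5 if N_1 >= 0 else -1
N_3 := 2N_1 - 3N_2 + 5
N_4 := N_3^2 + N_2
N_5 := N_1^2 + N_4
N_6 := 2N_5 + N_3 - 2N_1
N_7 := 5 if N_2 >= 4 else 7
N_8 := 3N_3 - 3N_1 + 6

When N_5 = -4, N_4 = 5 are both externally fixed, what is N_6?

Setting N_5 = -4, N_4 = 5 by intervention discards those variables' equations.
N_2 = 5 if N_1 >= 0 else -1  [with N_1=1]  = 5
N_3 = 2N_1 - 3N_2 + 5  [with N_1=1, N_2=5]  = -8
N_6 = 2N_5 + N_3 - 2N_1  [with N_5=-4, N_3=-8, N_1=1]  = -18

-18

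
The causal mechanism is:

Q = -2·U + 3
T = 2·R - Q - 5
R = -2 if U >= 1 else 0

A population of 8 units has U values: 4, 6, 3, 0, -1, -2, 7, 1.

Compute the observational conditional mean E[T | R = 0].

Observing R=0 restricts to units where R's equation naturally yields 0: U ∈ {0, -1, -2}. In that subpopulation T = -8, -10, -12, mean -10.

-10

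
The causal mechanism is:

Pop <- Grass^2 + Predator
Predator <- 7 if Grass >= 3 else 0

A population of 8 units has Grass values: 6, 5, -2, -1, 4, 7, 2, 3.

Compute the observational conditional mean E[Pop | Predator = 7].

34

E[Pop|Predator=7] averages over only the 5 units with Predator=7 (Grass = 6, 5, 4, 7, 3): Pop = 43, 32, 23, 56, 16, mean 34.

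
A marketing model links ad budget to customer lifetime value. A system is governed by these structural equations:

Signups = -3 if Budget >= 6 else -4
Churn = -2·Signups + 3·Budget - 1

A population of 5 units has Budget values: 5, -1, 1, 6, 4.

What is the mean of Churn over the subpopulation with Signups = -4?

13.75

Observing Signups=-4 restricts to units where Signups's equation naturally yields -4: Budget ∈ {5, -1, 1, 4}. In that subpopulation Churn = 22, 4, 10, 19, mean 13.75.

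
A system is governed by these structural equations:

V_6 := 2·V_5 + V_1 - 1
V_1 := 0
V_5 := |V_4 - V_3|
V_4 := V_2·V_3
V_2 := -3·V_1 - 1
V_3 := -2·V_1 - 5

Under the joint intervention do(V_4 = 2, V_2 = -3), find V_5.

The joint intervention fixes V_4 = 2, V_2 = -3, removing each variable's own equation.
V_3 = -2·V_1 - 5  [with V_1=0]  = -5
V_5 = |V_4 - V_3|  [with V_4=2, V_3=-5]  = 7

7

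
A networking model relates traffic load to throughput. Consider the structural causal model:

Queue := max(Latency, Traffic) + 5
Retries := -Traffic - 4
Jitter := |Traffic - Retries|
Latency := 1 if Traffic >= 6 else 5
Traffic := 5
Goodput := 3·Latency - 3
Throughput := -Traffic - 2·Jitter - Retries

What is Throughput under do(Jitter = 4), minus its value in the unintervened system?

20

The intervention breaks the incoming arrows to Jitter: Jitter := |Traffic - Retries| no longer applies, and Jitter = 4.
Retries = -Traffic - 4  [with Traffic=5]  = -9
Throughput = -Traffic - 2·Jitter - Retries  [with Traffic=5, Jitter=4, Retries=-9]  = -4
Without intervention: Retries = -Traffic - 4  [with Traffic=5]  = -9; Jitter = |Traffic - Retries|  [with Traffic=5, Retries=-9]  = 14; Throughput = -Traffic - 2·Jitter - Retries  [with Traffic=5, Jitter=14, Retries=-9]  = -24.
Change = -4 − (-24) = 20.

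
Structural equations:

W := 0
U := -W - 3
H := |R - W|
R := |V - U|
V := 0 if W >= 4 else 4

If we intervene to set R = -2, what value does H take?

2

Intervening sets R = -2 and removes its equation (R := |V - U|).
H = |R - W|  [with R=-2, W=0]  = 2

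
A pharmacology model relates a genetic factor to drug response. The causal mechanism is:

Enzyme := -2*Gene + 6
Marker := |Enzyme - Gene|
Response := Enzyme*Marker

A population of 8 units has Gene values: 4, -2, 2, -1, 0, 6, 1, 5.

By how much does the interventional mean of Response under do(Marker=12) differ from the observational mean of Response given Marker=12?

The intervention sets Marker=12 in all 8 units regardless of Gene. Recomputing Response per unit gives -24, 120, 24, 96, 72, -72, 48, -48; average 27.
Observing Marker=12 restricts to units where Marker's equation naturally yields 12: Gene ∈ {-2, 6}. In that subpopulation Response = 120, -72, mean 24.
Difference = 27 − 24 = 3.

3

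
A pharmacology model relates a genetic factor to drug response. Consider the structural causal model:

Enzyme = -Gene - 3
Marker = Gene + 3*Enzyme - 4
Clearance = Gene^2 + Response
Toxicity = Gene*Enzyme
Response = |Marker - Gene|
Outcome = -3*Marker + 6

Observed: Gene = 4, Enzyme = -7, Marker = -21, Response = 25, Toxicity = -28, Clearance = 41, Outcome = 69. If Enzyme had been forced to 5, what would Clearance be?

27

Under do(Enzyme=5), the mechanism Enzyme = -Gene - 3 is discarded; Enzyme is fixed at 5.
Marker = Gene + 3*Enzyme - 4  [with Gene=4, Enzyme=5]  = 15
Response = |Marker - Gene|  [with Marker=15, Gene=4]  = 11
Clearance = Gene^2 + Response  [with Gene=4, Response=11]  = 27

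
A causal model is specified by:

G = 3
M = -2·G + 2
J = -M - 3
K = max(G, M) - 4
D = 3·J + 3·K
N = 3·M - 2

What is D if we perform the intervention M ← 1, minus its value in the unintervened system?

-15

do(M=1) replaces the equation M = -2·G + 2 with the constant M = 1.
J = -M - 3  [with M=1]  = -4
K = max(G, M) - 4  [with G=3, M=1]  = -1
D = 3·J + 3·K  [with J=-4, K=-1]  = -15
Without intervention: M = -2·G + 2  [with G=3]  = -4; J = -M - 3  [with M=-4]  = 1; K = max(G, M) - 4  [with G=3, M=-4]  = -1; D = 3·J + 3·K  [with J=1, K=-1]  = 0.
Change = -15 − 0 = -15.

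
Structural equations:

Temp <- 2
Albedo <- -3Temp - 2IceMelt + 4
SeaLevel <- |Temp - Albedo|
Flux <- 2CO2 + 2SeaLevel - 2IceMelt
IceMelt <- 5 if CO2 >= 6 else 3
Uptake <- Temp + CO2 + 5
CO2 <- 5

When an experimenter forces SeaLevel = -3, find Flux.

-2

The intervention breaks the incoming arrows to SeaLevel: SeaLevel <- |Temp - Albedo| no longer applies, and SeaLevel = -3.
IceMelt = 5 if CO2 >= 6 else 3  [with CO2=5]  = 3
Flux = 2CO2 + 2SeaLevel - 2IceMelt  [with CO2=5, SeaLevel=-3, IceMelt=3]  = -2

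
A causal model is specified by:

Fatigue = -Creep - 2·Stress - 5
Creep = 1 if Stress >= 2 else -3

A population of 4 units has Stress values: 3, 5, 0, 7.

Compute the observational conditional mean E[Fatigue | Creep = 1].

-16

Observing Creep=1 restricts to units where Creep's equation naturally yields 1: Stress ∈ {3, 5, 7}. In that subpopulation Fatigue = -12, -16, -20, mean -16.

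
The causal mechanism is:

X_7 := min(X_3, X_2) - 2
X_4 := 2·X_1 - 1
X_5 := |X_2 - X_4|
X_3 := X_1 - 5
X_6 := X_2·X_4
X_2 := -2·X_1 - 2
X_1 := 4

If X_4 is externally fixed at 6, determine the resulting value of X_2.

-10

The intervention breaks the incoming arrows to X_4: X_4 := 2·X_1 - 1 no longer applies, and X_4 = 6.
Since X_2 is not a descendant of the intervened variable, it is unaffected.
X_2 = -2·X_1 - 2  [with X_1=4]  = -10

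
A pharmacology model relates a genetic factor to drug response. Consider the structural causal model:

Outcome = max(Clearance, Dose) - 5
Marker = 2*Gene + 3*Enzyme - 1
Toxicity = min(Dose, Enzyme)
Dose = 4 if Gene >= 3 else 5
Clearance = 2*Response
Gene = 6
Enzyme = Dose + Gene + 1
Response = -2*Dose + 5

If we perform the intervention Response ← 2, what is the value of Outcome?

-1

do(Response=2) replaces the equation Response = -2*Dose + 5 with the constant Response = 2.
Dose = 4 if Gene >= 3 else 5  [with Gene=6]  = 4
Clearance = 2*Response  [with Response=2]  = 4
Outcome = max(Clearance, Dose) - 5  [with Clearance=4, Dose=4]  = -1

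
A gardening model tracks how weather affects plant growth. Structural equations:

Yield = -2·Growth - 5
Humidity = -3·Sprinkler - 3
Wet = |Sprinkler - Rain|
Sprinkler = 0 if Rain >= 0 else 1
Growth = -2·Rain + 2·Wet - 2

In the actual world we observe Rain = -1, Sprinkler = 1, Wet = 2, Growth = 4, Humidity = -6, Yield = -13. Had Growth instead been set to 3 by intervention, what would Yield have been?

-11

Under do(Growth=3), the mechanism Growth = -2·Rain + 2·Wet - 2 is discarded; Growth is fixed at 3.
Yield = -2·Growth - 5  [with Growth=3]  = -11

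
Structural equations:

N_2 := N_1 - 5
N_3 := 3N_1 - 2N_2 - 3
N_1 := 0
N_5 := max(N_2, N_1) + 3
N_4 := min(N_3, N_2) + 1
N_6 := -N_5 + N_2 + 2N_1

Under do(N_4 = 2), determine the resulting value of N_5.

Intervening sets N_4 = 2 and removes its equation (N_4 := min(N_3, N_2) + 1).
No directed path runs from N_4 to N_5, so N_5 keeps its natural value.
N_2 = N_1 - 5  [with N_1=0]  = -5
N_5 = max(N_2, N_1) + 3  [with N_2=-5, N_1=0]  = 3

3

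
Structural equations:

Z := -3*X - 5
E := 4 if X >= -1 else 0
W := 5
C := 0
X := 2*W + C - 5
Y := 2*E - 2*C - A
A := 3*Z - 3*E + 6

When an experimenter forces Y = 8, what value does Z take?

Under do(Y=8), the mechanism Y := 2*E - 2*C - A is discarded; Y is fixed at 8.
Since Z is not a descendant of the intervened variable, it is unaffected.
X = 2*W + C - 5  [with W=5, C=0]  = 5
Z = -3*X - 5  [with X=5]  = -20

-20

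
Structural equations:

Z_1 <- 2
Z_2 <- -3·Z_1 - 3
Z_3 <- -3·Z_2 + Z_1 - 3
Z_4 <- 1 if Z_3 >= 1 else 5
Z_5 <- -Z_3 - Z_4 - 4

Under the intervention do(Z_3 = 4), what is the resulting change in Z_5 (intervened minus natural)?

22

do(Z_3=4) replaces the equation Z_3 <- -3·Z_2 + Z_1 - 3 with the constant Z_3 = 4.
Z_4 = 1 if Z_3 >= 1 else 5  [with Z_3=4]  = 1
Z_5 = -Z_3 - Z_4 - 4  [with Z_3=4, Z_4=1]  = -9
Without intervention: Z_2 = -3·Z_1 - 3  [with Z_1=2]  = -9; Z_3 = -3·Z_2 + Z_1 - 3  [with Z_2=-9, Z_1=2]  = 26; Z_4 = 1 if Z_3 >= 1 else 5  [with Z_3=26]  = 1; Z_5 = -Z_3 - Z_4 - 4  [with Z_3=26, Z_4=1]  = -31.
Change = -9 − (-31) = 22.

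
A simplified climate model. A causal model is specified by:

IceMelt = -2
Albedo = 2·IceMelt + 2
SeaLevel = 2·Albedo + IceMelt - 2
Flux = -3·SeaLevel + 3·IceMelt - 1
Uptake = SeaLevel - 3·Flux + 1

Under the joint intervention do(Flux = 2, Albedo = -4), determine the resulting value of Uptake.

-17

The joint intervention fixes Flux = 2, Albedo = -4, removing each variable's own equation.
SeaLevel = 2·Albedo + IceMelt - 2  [with Albedo=-4, IceMelt=-2]  = -12
Uptake = SeaLevel - 3·Flux + 1  [with SeaLevel=-12, Flux=2]  = -17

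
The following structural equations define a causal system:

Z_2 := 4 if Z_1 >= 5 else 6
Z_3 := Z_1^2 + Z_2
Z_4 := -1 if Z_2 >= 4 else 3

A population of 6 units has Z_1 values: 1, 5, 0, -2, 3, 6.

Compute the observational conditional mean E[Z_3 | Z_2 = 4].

34.5

Conditioning on Z_2=4 selects the 2 unit(s) with Z_1 ∈ {5, 6}. Their Z_3 values: 29, 40. Mean = 34.5.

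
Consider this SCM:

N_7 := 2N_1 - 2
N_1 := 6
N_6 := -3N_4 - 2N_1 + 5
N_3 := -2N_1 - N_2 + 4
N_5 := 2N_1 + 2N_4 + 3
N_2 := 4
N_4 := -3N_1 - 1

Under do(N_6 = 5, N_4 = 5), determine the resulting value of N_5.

25

Setting N_6 = 5, N_4 = 5 by intervention discards those variables' equations.
N_5 = 2N_1 + 2N_4 + 3  [with N_1=6, N_4=5]  = 25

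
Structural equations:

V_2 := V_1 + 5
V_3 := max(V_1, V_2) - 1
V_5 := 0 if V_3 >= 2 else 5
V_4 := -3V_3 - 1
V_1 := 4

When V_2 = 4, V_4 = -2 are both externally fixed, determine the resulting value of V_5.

Setting V_2 = 4, V_4 = -2 by intervention discards those variables' equations.
V_3 = max(V_1, V_2) - 1  [with V_1=4, V_2=4]  = 3
V_5 = 0 if V_3 >= 2 else 5  [with V_3=3]  = 0

0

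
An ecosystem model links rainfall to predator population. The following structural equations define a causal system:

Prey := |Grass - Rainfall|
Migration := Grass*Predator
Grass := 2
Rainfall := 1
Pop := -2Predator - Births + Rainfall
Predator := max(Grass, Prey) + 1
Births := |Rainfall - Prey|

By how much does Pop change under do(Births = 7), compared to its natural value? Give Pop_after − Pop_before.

-7

Under do(Births=7), the mechanism Births := |Rainfall - Prey| is discarded; Births is fixed at 7.
Prey = |Grass - Rainfall|  [with Grass=2, Rainfall=1]  = 1
Predator = max(Grass, Prey) + 1  [with Grass=2, Prey=1]  = 3
Pop = -2Predator - Births + Rainfall  [with Predator=3, Births=7, Rainfall=1]  = -12
Without intervention: Prey = |Grass - Rainfall|  [with Grass=2, Rainfall=1]  = 1; Predator = max(Grass, Prey) + 1  [with Grass=2, Prey=1]  = 3; Births = |Rainfall - Prey|  [with Rainfall=1, Prey=1]  = 0; Pop = -2Predator - Births + Rainfall  [with Predator=3, Births=0, Rainfall=1]  = -5.
Change = -12 − (-5) = -7.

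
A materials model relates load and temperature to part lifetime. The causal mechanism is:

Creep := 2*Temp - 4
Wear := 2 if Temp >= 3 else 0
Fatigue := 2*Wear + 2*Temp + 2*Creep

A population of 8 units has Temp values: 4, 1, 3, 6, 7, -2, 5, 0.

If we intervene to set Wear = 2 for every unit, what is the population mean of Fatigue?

14

Under do(Wear=2), Wear's equation is replaced by Wear=2 for every unit. Per-unit Fatigue: 20, 2, 14, 32, 38, -16, 26, -4. Mean = 14.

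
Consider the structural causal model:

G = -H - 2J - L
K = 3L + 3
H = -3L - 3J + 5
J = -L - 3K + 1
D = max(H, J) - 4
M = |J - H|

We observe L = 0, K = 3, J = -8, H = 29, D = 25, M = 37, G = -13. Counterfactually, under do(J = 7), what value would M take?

23

The intervention breaks the incoming arrows to J: J = -L - 3K + 1 no longer applies, and J = 7.
H = -3L - 3J + 5  [with L=0, J=7]  = -16
M = |J - H|  [with J=7, H=-16]  = 23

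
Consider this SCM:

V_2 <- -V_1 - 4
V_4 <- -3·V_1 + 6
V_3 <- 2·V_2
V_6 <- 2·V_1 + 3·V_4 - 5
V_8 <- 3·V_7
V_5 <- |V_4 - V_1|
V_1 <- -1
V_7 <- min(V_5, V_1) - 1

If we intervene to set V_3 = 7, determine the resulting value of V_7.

The intervention breaks the incoming arrows to V_3: V_3 <- 2·V_2 no longer applies, and V_3 = 7.
V_7 is not downstream of the intervention, so its value is determined by the original equations.
V_4 = -3·V_1 + 6  [with V_1=-1]  = 9
V_5 = |V_4 - V_1|  [with V_4=9, V_1=-1]  = 10
V_7 = min(V_5, V_1) - 1  [with V_5=10, V_1=-1]  = -2

-2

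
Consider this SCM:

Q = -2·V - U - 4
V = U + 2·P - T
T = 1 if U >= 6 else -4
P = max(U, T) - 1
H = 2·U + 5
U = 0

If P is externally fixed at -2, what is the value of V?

0

Intervening sets P = -2 and removes its equation (P = max(U, T) - 1).
T = 1 if U >= 6 else -4  [with U=0]  = -4
V = U + 2·P - T  [with U=0, P=-2, T=-4]  = 0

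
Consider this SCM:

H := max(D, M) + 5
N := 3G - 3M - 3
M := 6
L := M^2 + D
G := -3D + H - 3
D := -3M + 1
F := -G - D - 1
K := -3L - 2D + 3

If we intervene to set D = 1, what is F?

Under do(D=1), the mechanism D := -3M + 1 is discarded; D is fixed at 1.
H = max(D, M) + 5  [with D=1, M=6]  = 11
G = -3D + H - 3  [with D=1, H=11]  = 5
F = -G - D - 1  [with G=5, D=1]  = -7

-7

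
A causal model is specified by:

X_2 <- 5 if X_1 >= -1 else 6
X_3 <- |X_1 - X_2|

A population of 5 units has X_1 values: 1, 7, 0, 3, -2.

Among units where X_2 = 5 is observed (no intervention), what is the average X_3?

3.25

Conditioning on X_2=5 selects the 4 unit(s) with X_1 ∈ {1, 7, 0, 3}. Their X_3 values: 4, 2, 5, 2. Mean = 3.25.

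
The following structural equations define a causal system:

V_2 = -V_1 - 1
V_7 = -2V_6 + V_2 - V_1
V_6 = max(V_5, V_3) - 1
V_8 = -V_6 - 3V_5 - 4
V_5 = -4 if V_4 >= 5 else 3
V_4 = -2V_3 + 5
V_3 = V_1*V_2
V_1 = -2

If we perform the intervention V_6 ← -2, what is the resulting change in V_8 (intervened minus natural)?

-1

Intervening sets V_6 = -2 and removes its equation (V_6 = max(V_5, V_3) - 1).
V_2 = -V_1 - 1  [with V_1=-2]  = 1
V_3 = V_1*V_2  [with V_1=-2, V_2=1]  = -2
V_4 = -2V_3 + 5  [with V_3=-2]  = 9
V_5 = -4 if V_4 >= 5 else 3  [with V_4=9]  = -4
V_8 = -V_6 - 3V_5 - 4  [with V_6=-2, V_5=-4]  = 10
Without intervention: V_2 = -V_1 - 1  [with V_1=-2]  = 1; V_3 = V_1*V_2  [with V_1=-2, V_2=1]  = -2; V_4 = -2V_3 + 5  [with V_3=-2]  = 9; V_5 = -4 if V_4 >= 5 else 3  [with V_4=9]  = -4; V_6 = max(V_5, V_3) - 1  [with V_5=-4, V_3=-2]  = -3; V_8 = -V_6 - 3V_5 - 4  [with V_6=-3, V_5=-4]  = 11.
Change = 10 − 11 = -1.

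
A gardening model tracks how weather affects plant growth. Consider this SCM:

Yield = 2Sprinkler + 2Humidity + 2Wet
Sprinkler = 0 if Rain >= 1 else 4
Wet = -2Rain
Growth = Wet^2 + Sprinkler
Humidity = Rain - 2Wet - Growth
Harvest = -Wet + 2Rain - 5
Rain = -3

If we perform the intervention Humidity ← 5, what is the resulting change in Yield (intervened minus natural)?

120

The intervention breaks the incoming arrows to Humidity: Humidity = Rain - 2Wet - Growth no longer applies, and Humidity = 5.
Sprinkler = 0 if Rain >= 1 else 4  [with Rain=-3]  = 4
Wet = -2Rain  [with Rain=-3]  = 6
Yield = 2Sprinkler + 2Humidity + 2Wet  [with Sprinkler=4, Humidity=5, Wet=6]  = 30
Without intervention: Sprinkler = 0 if Rain >= 1 else 4  [with Rain=-3]  = 4; Wet = -2Rain  [with Rain=-3]  = 6; Growth = Wet^2 + Sprinkler  [with Wet=6, Sprinkler=4]  = 40; Humidity = Rain - 2Wet - Growth  [with Rain=-3, Wet=6, Growth=40]  = -55; Yield = 2Sprinkler + 2Humidity + 2Wet  [with Sprinkler=4, Humidity=-55, Wet=6]  = -90.
Change = 30 − (-90) = 120.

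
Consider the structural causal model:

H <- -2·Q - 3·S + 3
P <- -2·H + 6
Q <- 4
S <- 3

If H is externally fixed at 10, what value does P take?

-14

The intervention breaks the incoming arrows to H: H <- -2·Q - 3·S + 3 no longer applies, and H = 10.
P = -2·H + 6  [with H=10]  = -14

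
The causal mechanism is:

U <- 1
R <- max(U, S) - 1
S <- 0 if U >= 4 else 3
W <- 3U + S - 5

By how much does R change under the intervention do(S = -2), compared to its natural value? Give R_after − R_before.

-2

Under do(S=-2), the mechanism S <- 0 if U >= 4 else 3 is discarded; S is fixed at -2.
R = max(U, S) - 1  [with U=1, S=-2]  = 0
Without intervention: S = 0 if U >= 4 else 3  [with U=1]  = 3; R = max(U, S) - 1  [with U=1, S=3]  = 2.
Change = 0 − 2 = -2.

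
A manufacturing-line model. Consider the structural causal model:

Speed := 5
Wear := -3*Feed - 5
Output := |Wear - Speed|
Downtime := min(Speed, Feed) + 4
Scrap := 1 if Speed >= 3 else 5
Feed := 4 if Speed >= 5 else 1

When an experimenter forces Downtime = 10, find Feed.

do(Downtime=10) replaces the equation Downtime := min(Speed, Feed) + 4 with the constant Downtime = 10.
Feed is not downstream of the intervention, so its value is determined by the original equations.
Feed = 4 if Speed >= 5 else 1  [with Speed=5]  = 4

4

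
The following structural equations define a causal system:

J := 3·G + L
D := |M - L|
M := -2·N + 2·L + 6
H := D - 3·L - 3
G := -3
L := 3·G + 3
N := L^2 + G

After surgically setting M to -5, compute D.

1

Under do(M=-5), the mechanism M := -2·N + 2·L + 6 is discarded; M is fixed at -5.
L = 3·G + 3  [with G=-3]  = -6
D = |M - L|  [with M=-5, L=-6]  = 1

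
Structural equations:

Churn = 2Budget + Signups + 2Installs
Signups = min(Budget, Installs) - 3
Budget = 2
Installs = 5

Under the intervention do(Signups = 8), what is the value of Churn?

The intervention breaks the incoming arrows to Signups: Signups = min(Budget, Installs) - 3 no longer applies, and Signups = 8.
Churn = 2Budget + Signups + 2Installs  [with Budget=2, Signups=8, Installs=5]  = 22

22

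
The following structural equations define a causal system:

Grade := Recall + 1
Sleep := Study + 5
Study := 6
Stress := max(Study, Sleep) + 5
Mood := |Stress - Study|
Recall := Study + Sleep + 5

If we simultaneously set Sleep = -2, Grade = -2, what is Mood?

5

The joint intervention fixes Sleep = -2, Grade = -2, removing each variable's own equation.
Stress = max(Study, Sleep) + 5  [with Study=6, Sleep=-2]  = 11
Mood = |Stress - Study|  [with Stress=11, Study=6]  = 5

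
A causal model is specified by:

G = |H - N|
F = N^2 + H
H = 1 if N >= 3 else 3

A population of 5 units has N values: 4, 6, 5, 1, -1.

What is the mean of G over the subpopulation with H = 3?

3

Observing H=3 restricts to units where H's equation naturally yields 3: N ∈ {1, -1}. In that subpopulation G = 2, 4, mean 3.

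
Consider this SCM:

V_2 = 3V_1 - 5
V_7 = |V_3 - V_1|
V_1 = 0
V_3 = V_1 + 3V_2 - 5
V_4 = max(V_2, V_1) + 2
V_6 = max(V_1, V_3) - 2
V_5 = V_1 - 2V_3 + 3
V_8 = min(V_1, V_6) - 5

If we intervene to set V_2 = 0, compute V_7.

5

Under do(V_2=0), the mechanism V_2 = 3V_1 - 5 is discarded; V_2 is fixed at 0.
V_3 = V_1 + 3V_2 - 5  [with V_1=0, V_2=0]  = -5
V_7 = |V_3 - V_1|  [with V_3=-5, V_1=0]  = 5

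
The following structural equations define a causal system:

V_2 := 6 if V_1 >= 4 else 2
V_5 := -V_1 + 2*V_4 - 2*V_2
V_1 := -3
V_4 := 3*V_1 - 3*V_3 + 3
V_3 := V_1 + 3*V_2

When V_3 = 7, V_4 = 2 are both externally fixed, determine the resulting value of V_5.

Setting V_3 = 7, V_4 = 2 by intervention discards those variables' equations.
V_2 = 6 if V_1 >= 4 else 2  [with V_1=-3]  = 2
V_5 = -V_1 + 2*V_4 - 2*V_2  [with V_1=-3, V_4=2, V_2=2]  = 3

3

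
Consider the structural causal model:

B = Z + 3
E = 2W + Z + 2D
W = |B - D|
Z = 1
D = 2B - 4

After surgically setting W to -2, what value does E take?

5

Intervening sets W = -2 and removes its equation (W = |B - D|).
B = Z + 3  [with Z=1]  = 4
D = 2B - 4  [with B=4]  = 4
E = 2W + Z + 2D  [with W=-2, Z=1, D=4]  = 5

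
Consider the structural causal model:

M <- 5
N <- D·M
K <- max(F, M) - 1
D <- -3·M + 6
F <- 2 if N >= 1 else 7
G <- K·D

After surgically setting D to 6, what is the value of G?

24

Under do(D=6), the mechanism D <- -3·M + 6 is discarded; D is fixed at 6.
N = D·M  [with D=6, M=5]  = 30
F = 2 if N >= 1 else 7  [with N=30]  = 2
K = max(F, M) - 1  [with F=2, M=5]  = 4
G = K·D  [with K=4, D=6]  = 24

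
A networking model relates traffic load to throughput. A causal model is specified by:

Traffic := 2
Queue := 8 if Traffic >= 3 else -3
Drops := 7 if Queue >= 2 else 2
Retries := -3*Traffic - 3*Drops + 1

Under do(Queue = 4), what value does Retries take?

-26

Under do(Queue=4), the mechanism Queue := 8 if Traffic >= 3 else -3 is discarded; Queue is fixed at 4.
Drops = 7 if Queue >= 2 else 2  [with Queue=4]  = 7
Retries = -3*Traffic - 3*Drops + 1  [with Traffic=2, Drops=7]  = -26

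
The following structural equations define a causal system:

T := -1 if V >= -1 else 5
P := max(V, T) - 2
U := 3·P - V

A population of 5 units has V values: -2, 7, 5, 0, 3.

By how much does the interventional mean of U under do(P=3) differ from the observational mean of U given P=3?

Every unit gets P=3 under the intervention. U values become 11, 2, 4, 9, 6; E[U|do(P=3)] = 6.4.
E[U|P=3] averages over only the 2 units with P=3 (V = -2, 5): U = 11, 4, mean 7.5.
Difference = 6.4 − 7.5 = -1.1.

-1.1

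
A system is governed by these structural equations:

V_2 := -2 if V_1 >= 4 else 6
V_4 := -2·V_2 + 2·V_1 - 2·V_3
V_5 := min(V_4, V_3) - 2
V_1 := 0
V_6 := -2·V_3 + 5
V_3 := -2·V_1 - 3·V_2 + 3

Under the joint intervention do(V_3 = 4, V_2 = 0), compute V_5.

Setting V_3 = 4, V_2 = 0 by intervention discards those variables' equations.
V_4 = -2·V_2 + 2·V_1 - 2·V_3  [with V_2=0, V_1=0, V_3=4]  = -8
V_5 = min(V_4, V_3) - 2  [with V_4=-8, V_3=4]  = -10

-10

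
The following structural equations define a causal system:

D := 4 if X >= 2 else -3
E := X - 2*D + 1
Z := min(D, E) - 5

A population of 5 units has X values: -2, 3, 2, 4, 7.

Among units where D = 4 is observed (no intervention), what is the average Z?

E[Z|D=4] averages over only the 4 units with D=4 (X = 3, 2, 4, 7): Z = -9, -10, -8, -5, mean -8.

-8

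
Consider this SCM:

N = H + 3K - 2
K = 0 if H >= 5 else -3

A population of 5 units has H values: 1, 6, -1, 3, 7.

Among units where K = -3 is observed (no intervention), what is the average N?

E[N|K=-3] averages over only the 3 units with K=-3 (H = 1, -1, 3): N = -10, -12, -8, mean -10.

-10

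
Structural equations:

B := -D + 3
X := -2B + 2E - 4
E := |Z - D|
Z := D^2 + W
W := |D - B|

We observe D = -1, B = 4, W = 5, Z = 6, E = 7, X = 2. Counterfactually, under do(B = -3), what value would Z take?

Under do(B=-3), the mechanism B := -D + 3 is discarded; B is fixed at -3.
W = |D - B|  [with D=-1, B=-3]  = 2
Z = D^2 + W  [with D=-1, W=2]  = 3

3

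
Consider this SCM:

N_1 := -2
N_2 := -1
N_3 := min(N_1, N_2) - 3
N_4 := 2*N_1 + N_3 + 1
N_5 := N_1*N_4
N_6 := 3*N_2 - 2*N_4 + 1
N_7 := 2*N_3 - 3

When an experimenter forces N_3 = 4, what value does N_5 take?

-2

do(N_3=4) replaces the equation N_3 := min(N_1, N_2) - 3 with the constant N_3 = 4.
N_4 = 2*N_1 + N_3 + 1  [with N_1=-2, N_3=4]  = 1
N_5 = N_1*N_4  [with N_1=-2, N_4=1]  = -2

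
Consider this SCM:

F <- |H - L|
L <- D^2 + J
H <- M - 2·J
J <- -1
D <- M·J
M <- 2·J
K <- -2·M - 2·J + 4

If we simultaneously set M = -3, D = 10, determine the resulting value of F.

Under do(M = -3, D = 10), each intervened variable's structural equation is replaced by its fixed value.
L = D^2 + J  [with D=10, J=-1]  = 99
H = M - 2·J  [with M=-3, J=-1]  = -1
F = |H - L|  [with H=-1, L=99]  = 100

100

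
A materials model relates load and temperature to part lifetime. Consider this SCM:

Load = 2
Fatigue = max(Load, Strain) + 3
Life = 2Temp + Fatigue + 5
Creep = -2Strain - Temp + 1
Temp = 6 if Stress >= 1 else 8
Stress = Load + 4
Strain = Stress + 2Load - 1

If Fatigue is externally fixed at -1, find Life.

16

Intervening sets Fatigue = -1 and removes its equation (Fatigue = max(Load, Strain) + 3).
Stress = Load + 4  [with Load=2]  = 6
Temp = 6 if Stress >= 1 else 8  [with Stress=6]  = 6
Life = 2Temp + Fatigue + 5  [with Temp=6, Fatigue=-1]  = 16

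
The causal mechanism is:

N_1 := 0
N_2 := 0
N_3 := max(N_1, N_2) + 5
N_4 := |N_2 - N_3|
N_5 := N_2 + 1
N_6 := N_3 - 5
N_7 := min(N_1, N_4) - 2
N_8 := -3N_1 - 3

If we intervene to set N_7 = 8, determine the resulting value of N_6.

Intervening sets N_7 = 8 and removes its equation (N_7 := min(N_1, N_4) - 2).
Since N_6 is not a descendant of the intervened variable, it is unaffected.
N_3 = max(N_1, N_2) + 5  [with N_1=0, N_2=0]  = 5
N_6 = N_3 - 5  [with N_3=5]  = 0

0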